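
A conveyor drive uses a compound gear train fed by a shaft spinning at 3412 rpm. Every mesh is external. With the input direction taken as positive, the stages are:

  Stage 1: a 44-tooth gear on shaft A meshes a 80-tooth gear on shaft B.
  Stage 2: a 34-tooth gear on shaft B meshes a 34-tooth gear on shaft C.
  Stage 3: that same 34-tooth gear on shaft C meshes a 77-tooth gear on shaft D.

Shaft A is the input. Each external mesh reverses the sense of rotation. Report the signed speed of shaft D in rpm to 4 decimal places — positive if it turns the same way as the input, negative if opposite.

Stage 1 [44T→80T]: ω = 3412.0000×44/80 = 1876.6000 rpm, dir flips to −; running = −1876.6000
Stage 2 [34T→34T]: ω = 1876.6000×34/34 = 1876.6000 rpm, dir flips to +; running = +1876.6000
Stage 3 [34T→77T]: ω = 1876.6000×34/77 = 828.6286 rpm, dir flips to −; running = −828.6286

-828.6286 rpm (opposite to input, |ω| = 828.6286 rpm)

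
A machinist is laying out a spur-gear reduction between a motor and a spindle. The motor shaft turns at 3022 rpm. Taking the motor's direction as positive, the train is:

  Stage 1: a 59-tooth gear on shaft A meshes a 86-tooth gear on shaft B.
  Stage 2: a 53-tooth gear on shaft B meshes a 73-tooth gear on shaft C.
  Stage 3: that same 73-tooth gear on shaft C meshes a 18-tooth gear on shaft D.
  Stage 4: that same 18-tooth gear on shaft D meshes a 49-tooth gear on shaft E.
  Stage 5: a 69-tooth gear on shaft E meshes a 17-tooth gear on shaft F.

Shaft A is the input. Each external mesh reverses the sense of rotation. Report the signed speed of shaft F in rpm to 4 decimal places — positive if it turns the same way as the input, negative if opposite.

-9101.8145 rpm (opposite to input, |ω| = 9101.8145 rpm)

Stage 1 [59T→86T]: ω = 3022.0000×59/86 = 2073.2326 rpm, dir flips to −; running = −2073.2326
Stage 2 [53T→73T]: ω = 2073.2326×53/73 = 1505.2236 rpm, dir flips to +; running = +1505.2236
Stage 3 [73T→18T]: ω = 1505.2236×73/18 = 6104.5181 rpm, dir flips to −; running = −6104.5181
Stage 4 [18T→49T]: ω = 6104.5181×18/49 = 2242.4760 rpm, dir flips to +; running = +2242.4760
Stage 5 [69T→17T]: ω = 2242.4760×69/17 = 9101.8145 rpm, dir flips to −; running = −9101.8145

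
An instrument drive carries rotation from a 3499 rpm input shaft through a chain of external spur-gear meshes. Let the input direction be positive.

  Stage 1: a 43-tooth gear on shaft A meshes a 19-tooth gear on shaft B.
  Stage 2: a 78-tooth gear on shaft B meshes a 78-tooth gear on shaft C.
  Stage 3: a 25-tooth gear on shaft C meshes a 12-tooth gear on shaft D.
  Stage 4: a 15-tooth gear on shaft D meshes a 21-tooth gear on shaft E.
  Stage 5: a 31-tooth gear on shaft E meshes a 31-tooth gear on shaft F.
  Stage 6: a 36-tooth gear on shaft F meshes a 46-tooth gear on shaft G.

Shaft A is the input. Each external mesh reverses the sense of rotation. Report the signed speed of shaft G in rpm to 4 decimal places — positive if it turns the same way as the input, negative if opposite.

+9222.1927 rpm (same as input, |ω| = 9222.1927 rpm)

Stage 1 [43T→19T]: ω = 3499.0000×43/19 = 7918.7895 rpm, dir flips to −; running = −7918.7895
Stage 2 [78T→78T]: ω = 7918.7895×78/78 = 7918.7895 rpm, dir flips to +; running = +7918.7895
Stage 3 [25T→12T]: ω = 7918.7895×25/12 = 16497.4781 rpm, dir flips to −; running = −16497.4781
Stage 4 [15T→21T]: ω = 16497.4781×15/21 = 11783.9129 rpm, dir flips to +; running = +11783.9129
Stage 5 [31T→31T]: ω = 11783.9129×31/31 = 11783.9129 rpm, dir flips to −; running = −11783.9129
Stage 6 [36T→46T]: ω = 11783.9129×36/46 = 9222.1927 rpm, dir flips to +; running = +9222.1927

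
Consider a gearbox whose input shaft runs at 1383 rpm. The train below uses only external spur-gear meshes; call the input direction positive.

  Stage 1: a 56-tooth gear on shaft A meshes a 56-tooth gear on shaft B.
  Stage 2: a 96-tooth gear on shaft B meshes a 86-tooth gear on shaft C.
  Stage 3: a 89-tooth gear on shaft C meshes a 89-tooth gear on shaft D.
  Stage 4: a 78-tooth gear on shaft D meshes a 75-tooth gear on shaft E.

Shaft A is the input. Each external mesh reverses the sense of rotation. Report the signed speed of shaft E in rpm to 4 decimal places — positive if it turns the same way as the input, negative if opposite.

Stage 1 [56T→56T]: ω = 1383.0000×56/56 = 1383.0000 rpm, dir flips to −; running = −1383.0000
Stage 2 [96T→86T]: ω = 1383.0000×96/86 = 1543.8140 rpm, dir flips to +; running = +1543.8140
Stage 3 [89T→89T]: ω = 1543.8140×89/89 = 1543.8140 rpm, dir flips to −; running = −1543.8140
Stage 4 [78T→75T]: ω = 1543.8140×78/75 = 1605.5665 rpm, dir flips to +; running = +1605.5665

+1605.5665 rpm (same as input, |ω| = 1605.5665 rpm)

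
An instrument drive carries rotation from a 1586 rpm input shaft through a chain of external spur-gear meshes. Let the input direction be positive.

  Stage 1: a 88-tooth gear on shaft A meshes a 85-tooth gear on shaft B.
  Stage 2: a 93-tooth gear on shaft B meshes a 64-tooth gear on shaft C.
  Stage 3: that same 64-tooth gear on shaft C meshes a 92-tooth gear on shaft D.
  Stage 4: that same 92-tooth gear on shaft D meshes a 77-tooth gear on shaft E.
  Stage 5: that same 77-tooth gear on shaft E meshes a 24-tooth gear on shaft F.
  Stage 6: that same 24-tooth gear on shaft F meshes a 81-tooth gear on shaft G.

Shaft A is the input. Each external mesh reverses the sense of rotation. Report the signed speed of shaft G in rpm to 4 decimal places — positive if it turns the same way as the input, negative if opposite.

Stage 1 [88T→85T]: ω = 1586.0000×88/85 = 1641.9765 rpm, dir flips to −; running = −1641.9765
Stage 2 [93T→64T]: ω = 1641.9765×93/64 = 2385.9971 rpm, dir flips to +; running = +2385.9971
Stage 3 [64T→92T]: ω = 2385.9971×64/92 = 1659.8240 rpm, dir flips to −; running = −1659.8240
Stage 4 [92T→77T]: ω = 1659.8240×92/77 = 1983.1664 rpm, dir flips to +; running = +1983.1664
Stage 5 [77T→24T]: ω = 1983.1664×77/24 = 6362.6588 rpm, dir flips to −; running = −6362.6588
Stage 6 [24T→81T]: ω = 6362.6588×24/81 = 1885.2322 rpm, dir flips to +; running = +1885.2322

+1885.2322 rpm (same as input, |ω| = 1885.2322 rpm)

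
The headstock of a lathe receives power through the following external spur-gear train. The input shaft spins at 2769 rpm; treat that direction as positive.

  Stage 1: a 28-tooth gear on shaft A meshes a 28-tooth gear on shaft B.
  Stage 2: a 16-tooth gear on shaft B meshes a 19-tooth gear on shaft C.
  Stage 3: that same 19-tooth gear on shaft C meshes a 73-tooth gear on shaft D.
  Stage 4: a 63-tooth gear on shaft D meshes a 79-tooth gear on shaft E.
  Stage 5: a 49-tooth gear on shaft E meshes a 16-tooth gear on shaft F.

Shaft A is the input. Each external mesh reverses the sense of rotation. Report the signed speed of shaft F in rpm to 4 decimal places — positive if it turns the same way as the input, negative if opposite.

-1482.2096 rpm (opposite to input, |ω| = 1482.2096 rpm)

Stage 1 [28T→28T]: ω = 2769.0000×28/28 = 2769.0000 rpm, dir flips to −; running = −2769.0000
Stage 2 [16T→19T]: ω = 2769.0000×16/19 = 2331.7895 rpm, dir flips to +; running = +2331.7895
Stage 3 [19T→73T]: ω = 2331.7895×19/73 = 606.9041 rpm, dir flips to −; running = −606.9041
Stage 4 [63T→79T]: ω = 606.9041×63/79 = 483.9868 rpm, dir flips to +; running = +483.9868
Stage 5 [49T→16T]: ω = 483.9868×49/16 = 1482.2096 rpm, dir flips to −; running = −1482.2096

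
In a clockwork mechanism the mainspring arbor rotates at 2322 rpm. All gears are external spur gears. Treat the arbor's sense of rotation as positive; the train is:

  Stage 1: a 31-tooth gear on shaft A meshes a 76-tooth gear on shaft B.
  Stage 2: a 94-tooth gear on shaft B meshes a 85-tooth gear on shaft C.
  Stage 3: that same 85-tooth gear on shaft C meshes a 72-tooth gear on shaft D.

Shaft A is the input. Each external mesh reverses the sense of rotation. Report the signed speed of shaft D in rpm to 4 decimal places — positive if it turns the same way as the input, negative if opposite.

-1236.5329 rpm (opposite to input, |ω| = 1236.5329 rpm)

Stage 1 [31T→76T]: ω = 2322.0000×31/76 = 947.1316 rpm, dir flips to −; running = −947.1316
Stage 2 [94T→85T]: ω = 947.1316×94/85 = 1047.4161 rpm, dir flips to +; running = +1047.4161
Stage 3 [85T→72T]: ω = 1047.4161×85/72 = 1236.5329 rpm, dir flips to −; running = −1236.5329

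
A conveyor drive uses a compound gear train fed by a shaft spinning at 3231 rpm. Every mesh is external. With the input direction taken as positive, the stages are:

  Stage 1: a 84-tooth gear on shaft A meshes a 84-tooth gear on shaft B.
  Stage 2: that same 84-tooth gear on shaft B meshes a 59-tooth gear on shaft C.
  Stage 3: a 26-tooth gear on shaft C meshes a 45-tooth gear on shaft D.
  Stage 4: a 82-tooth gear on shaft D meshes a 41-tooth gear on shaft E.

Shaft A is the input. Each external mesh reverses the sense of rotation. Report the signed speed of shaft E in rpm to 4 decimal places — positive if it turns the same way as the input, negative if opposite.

+5315.6339 rpm (same as input, |ω| = 5315.6339 rpm)

Stage 1 [84T→84T]: ω = 3231.0000×84/84 = 3231.0000 rpm, dir flips to −; running = −3231.0000
Stage 2 [84T→59T]: ω = 3231.0000×84/59 = 4600.0678 rpm, dir flips to +; running = +4600.0678
Stage 3 [26T→45T]: ω = 4600.0678×26/45 = 2657.8169 rpm, dir flips to −; running = −2657.8169
Stage 4 [82T→41T]: ω = 2657.8169×82/41 = 5315.6339 rpm, dir flips to +; running = +5315.6339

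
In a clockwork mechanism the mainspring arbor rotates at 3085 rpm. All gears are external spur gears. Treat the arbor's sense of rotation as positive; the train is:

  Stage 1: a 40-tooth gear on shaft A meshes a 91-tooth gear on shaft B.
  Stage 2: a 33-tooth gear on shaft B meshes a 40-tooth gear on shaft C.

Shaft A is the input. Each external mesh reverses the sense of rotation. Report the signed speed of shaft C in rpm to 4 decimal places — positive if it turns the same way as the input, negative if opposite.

Stage 1 [40T→91T]: ω = 3085.0000×40/91 = 1356.0440 rpm, dir flips to −; running = −1356.0440
Stage 2 [33T→40T]: ω = 1356.0440×33/40 = 1118.7363 rpm, dir flips to +; running = +1118.7363

+1118.7363 rpm (same as input, |ω| = 1118.7363 rpm)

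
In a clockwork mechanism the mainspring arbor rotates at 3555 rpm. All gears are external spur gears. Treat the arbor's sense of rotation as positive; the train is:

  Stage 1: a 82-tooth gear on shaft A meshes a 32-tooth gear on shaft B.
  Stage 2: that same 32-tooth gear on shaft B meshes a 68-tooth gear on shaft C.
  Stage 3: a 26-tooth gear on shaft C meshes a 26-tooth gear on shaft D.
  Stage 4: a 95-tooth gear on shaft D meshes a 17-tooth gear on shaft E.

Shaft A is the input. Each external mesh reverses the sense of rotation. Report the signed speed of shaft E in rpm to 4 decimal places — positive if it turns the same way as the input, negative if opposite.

+23956.2716 rpm (same as input, |ω| = 23956.2716 rpm)

Stage 1 [82T→32T]: ω = 3555.0000×82/32 = 9109.6875 rpm, dir flips to −; running = −9109.6875
Stage 2 [32T→68T]: ω = 9109.6875×32/68 = 4286.9118 rpm, dir flips to +; running = +4286.9118
Stage 3 [26T→26T]: ω = 4286.9118×26/26 = 4286.9118 rpm, dir flips to −; running = −4286.9118
Stage 4 [95T→17T]: ω = 4286.9118×95/17 = 23956.2716 rpm, dir flips to +; running = +23956.2716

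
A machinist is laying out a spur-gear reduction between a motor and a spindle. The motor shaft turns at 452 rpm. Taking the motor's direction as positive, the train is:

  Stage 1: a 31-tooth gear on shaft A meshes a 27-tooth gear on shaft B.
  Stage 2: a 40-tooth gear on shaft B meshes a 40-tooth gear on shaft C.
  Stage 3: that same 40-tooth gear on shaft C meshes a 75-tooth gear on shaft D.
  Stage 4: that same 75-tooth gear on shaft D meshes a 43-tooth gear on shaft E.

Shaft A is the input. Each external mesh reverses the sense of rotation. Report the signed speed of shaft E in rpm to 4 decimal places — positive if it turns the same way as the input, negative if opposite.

+482.7562 rpm (same as input, |ω| = 482.7562 rpm)

Stage 1 [31T→27T]: ω = 452.0000×31/27 = 518.9630 rpm, dir flips to −; running = −518.9630
Stage 2 [40T→40T]: ω = 518.9630×40/40 = 518.9630 rpm, dir flips to +; running = +518.9630
Stage 3 [40T→75T]: ω = 518.9630×40/75 = 276.7802 rpm, dir flips to −; running = −276.7802
Stage 4 [75T→43T]: ω = 276.7802×75/43 = 482.7562 rpm, dir flips to +; running = +482.7562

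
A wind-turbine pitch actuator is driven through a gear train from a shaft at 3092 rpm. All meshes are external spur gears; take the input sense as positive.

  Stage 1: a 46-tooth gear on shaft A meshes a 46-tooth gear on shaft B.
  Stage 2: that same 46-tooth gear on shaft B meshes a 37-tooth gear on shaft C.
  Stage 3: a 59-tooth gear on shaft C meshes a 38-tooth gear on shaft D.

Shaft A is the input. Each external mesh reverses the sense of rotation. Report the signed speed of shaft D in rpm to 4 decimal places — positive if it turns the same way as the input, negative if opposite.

Stage 1 [46T→46T]: ω = 3092.0000×46/46 = 3092.0000 rpm, dir flips to −; running = −3092.0000
Stage 2 [46T→37T]: ω = 3092.0000×46/37 = 3844.1081 rpm, dir flips to +; running = +3844.1081
Stage 3 [59T→38T]: ω = 3844.1081×59/38 = 5968.4836 rpm, dir flips to −; running = −5968.4836

-5968.4836 rpm (opposite to input, |ω| = 5968.4836 rpm)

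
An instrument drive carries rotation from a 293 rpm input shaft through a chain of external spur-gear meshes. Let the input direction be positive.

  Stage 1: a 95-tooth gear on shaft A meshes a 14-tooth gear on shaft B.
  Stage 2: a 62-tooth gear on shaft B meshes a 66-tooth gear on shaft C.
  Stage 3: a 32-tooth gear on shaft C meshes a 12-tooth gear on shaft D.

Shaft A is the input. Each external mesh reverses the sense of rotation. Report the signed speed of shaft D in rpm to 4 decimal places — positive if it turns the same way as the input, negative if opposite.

-4980.5772 rpm (opposite to input, |ω| = 4980.5772 rpm)

Stage 1 [95T→14T]: ω = 293.0000×95/14 = 1988.2143 rpm, dir flips to −; running = −1988.2143
Stage 2 [62T→66T]: ω = 1988.2143×62/66 = 1867.7165 rpm, dir flips to +; running = +1867.7165
Stage 3 [32T→12T]: ω = 1867.7165×32/12 = 4980.5772 rpm, dir flips to −; running = −4980.5772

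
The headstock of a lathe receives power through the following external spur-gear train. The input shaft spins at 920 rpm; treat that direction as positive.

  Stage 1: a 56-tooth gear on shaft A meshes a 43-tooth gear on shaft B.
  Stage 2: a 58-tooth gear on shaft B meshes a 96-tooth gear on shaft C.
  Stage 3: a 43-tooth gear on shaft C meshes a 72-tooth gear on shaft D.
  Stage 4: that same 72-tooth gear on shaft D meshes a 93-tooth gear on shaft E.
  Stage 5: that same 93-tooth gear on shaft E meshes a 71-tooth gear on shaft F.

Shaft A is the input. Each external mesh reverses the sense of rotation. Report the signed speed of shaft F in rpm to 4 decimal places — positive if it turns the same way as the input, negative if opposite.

-438.4038 rpm (opposite to input, |ω| = 438.4038 rpm)

Stage 1 [56T→43T]: ω = 920.0000×56/43 = 1198.1395 rpm, dir flips to −; running = −1198.1395
Stage 2 [58T→96T]: ω = 1198.1395×58/96 = 723.8760 rpm, dir flips to +; running = +723.8760
Stage 3 [43T→72T]: ω = 723.8760×43/72 = 432.3148 rpm, dir flips to −; running = −432.3148
Stage 4 [72T→93T]: ω = 432.3148×72/93 = 334.6953 rpm, dir flips to +; running = +334.6953
Stage 5 [93T→71T]: ω = 334.6953×93/71 = 438.4038 rpm, dir flips to −; running = −438.4038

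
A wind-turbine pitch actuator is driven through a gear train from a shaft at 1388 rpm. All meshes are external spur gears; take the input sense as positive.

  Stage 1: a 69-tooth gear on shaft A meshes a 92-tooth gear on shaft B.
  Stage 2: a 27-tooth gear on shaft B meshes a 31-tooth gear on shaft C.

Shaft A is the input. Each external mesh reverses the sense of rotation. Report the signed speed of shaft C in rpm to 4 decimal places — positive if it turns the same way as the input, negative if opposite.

+906.6774 rpm (same as input, |ω| = 906.6774 rpm)

Stage 1 [69T→92T]: ω = 1388.0000×69/92 = 1041.0000 rpm, dir flips to −; running = −1041.0000
Stage 2 [27T→31T]: ω = 1041.0000×27/31 = 906.6774 rpm, dir flips to +; running = +906.6774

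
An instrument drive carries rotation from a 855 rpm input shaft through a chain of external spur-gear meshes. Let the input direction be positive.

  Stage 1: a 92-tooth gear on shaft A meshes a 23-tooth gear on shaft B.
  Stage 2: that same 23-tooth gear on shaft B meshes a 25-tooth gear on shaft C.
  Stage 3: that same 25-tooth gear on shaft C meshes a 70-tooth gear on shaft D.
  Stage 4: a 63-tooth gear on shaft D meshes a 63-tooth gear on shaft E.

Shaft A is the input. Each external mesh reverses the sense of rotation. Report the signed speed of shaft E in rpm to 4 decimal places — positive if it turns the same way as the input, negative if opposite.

+1123.7143 rpm (same as input, |ω| = 1123.7143 rpm)

Stage 1 [92T→23T]: ω = 855.0000×92/23 = 3420.0000 rpm, dir flips to −; running = −3420.0000
Stage 2 [23T→25T]: ω = 3420.0000×23/25 = 3146.4000 rpm, dir flips to +; running = +3146.4000
Stage 3 [25T→70T]: ω = 3146.4000×25/70 = 1123.7143 rpm, dir flips to −; running = −1123.7143
Stage 4 [63T→63T]: ω = 1123.7143×63/63 = 1123.7143 rpm, dir flips to +; running = +1123.7143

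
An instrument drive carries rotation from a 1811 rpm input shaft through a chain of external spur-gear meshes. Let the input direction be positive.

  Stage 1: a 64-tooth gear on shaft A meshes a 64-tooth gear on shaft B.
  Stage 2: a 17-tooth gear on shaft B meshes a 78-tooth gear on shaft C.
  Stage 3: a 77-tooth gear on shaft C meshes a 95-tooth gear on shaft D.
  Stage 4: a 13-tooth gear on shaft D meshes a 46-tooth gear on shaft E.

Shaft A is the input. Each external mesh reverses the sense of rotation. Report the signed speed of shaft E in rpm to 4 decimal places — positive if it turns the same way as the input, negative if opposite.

+90.4119 rpm (same as input, |ω| = 90.4119 rpm)

Stage 1 [64T→64T]: ω = 1811.0000×64/64 = 1811.0000 rpm, dir flips to −; running = −1811.0000
Stage 2 [17T→78T]: ω = 1811.0000×17/78 = 394.7051 rpm, dir flips to +; running = +394.7051
Stage 3 [77T→95T]: ω = 394.7051×77/95 = 319.9189 rpm, dir flips to −; running = −319.9189
Stage 4 [13T→46T]: ω = 319.9189×13/46 = 90.4119 rpm, dir flips to +; running = +90.4119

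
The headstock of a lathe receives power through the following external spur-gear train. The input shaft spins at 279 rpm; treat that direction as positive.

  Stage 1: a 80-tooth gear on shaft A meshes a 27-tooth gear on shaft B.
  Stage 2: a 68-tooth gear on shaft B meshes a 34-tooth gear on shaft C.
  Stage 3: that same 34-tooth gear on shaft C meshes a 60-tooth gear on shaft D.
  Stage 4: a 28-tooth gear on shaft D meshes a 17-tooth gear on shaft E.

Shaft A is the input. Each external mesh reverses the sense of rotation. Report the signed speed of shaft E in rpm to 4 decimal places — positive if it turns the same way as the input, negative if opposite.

Stage 1 [80T→27T]: ω = 279.0000×80/27 = 826.6667 rpm, dir flips to −; running = −826.6667
Stage 2 [68T→34T]: ω = 826.6667×68/34 = 1653.3333 rpm, dir flips to +; running = +1653.3333
Stage 3 [34T→60T]: ω = 1653.3333×34/60 = 936.8889 rpm, dir flips to −; running = −936.8889
Stage 4 [28T→17T]: ω = 936.8889×28/17 = 1543.1111 rpm, dir flips to +; running = +1543.1111

+1543.1111 rpm (same as input, |ω| = 1543.1111 rpm)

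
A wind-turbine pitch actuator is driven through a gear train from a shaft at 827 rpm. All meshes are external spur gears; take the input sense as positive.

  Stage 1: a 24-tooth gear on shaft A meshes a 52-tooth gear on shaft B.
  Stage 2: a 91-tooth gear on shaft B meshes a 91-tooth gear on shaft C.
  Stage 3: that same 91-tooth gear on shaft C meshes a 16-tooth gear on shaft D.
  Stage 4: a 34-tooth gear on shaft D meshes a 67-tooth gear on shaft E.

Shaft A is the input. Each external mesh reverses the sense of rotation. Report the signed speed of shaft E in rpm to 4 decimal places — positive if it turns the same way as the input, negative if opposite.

+1101.6381 rpm (same as input, |ω| = 1101.6381 rpm)

Stage 1 [24T→52T]: ω = 827.0000×24/52 = 381.6923 rpm, dir flips to −; running = −381.6923
Stage 2 [91T→91T]: ω = 381.6923×91/91 = 381.6923 rpm, dir flips to +; running = +381.6923
Stage 3 [91T→16T]: ω = 381.6923×91/16 = 2170.8750 rpm, dir flips to −; running = −2170.8750
Stage 4 [34T→67T]: ω = 2170.8750×34/67 = 1101.6381 rpm, dir flips to +; running = +1101.6381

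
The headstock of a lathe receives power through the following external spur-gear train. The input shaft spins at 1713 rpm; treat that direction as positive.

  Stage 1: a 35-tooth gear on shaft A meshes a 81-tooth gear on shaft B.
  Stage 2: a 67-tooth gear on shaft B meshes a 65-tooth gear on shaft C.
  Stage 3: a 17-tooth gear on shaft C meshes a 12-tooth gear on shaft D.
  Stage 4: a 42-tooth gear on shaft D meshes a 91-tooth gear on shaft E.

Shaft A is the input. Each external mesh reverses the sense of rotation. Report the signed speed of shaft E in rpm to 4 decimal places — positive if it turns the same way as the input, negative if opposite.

Stage 1 [35T→81T]: ω = 1713.0000×35/81 = 740.1852 rpm, dir flips to −; running = −740.1852
Stage 2 [67T→65T]: ω = 740.1852×67/65 = 762.9601 rpm, dir flips to +; running = +762.9601
Stage 3 [17T→12T]: ω = 762.9601×17/12 = 1080.8602 rpm, dir flips to −; running = −1080.8602
Stage 4 [42T→91T]: ω = 1080.8602×42/91 = 498.8585 rpm, dir flips to +; running = +498.8585

+498.8585 rpm (same as input, |ω| = 498.8585 rpm)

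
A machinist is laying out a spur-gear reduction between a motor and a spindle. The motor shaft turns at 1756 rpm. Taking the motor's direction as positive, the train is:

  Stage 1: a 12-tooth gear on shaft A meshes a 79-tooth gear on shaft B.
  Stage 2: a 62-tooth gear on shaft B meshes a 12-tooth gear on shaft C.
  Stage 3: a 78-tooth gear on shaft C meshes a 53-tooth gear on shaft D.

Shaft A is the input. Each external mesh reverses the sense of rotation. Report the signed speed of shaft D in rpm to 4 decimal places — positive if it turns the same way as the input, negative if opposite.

-2028.1863 rpm (opposite to input, |ω| = 2028.1863 rpm)

Stage 1 [12T→79T]: ω = 1756.0000×12/79 = 266.7342 rpm, dir flips to −; running = −266.7342
Stage 2 [62T→12T]: ω = 266.7342×62/12 = 1378.1266 rpm, dir flips to +; running = +1378.1266
Stage 3 [78T→53T]: ω = 1378.1266×78/53 = 2028.1863 rpm, dir flips to −; running = −2028.1863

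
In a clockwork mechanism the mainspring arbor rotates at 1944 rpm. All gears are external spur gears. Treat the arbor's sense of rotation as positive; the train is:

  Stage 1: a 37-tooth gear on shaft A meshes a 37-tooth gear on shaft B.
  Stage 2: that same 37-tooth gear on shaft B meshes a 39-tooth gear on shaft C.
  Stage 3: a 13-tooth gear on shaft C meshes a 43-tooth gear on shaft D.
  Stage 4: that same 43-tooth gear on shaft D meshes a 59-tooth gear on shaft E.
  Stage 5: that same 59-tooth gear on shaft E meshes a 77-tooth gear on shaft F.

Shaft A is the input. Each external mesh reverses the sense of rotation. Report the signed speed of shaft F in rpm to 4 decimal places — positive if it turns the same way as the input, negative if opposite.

Stage 1 [37T→37T]: ω = 1944.0000×37/37 = 1944.0000 rpm, dir flips to −; running = −1944.0000
Stage 2 [37T→39T]: ω = 1944.0000×37/39 = 1844.3077 rpm, dir flips to +; running = +1844.3077
Stage 3 [13T→43T]: ω = 1844.3077×13/43 = 557.5814 rpm, dir flips to −; running = −557.5814
Stage 4 [43T→59T]: ω = 557.5814×43/59 = 406.3729 rpm, dir flips to +; running = +406.3729
Stage 5 [59T→77T]: ω = 406.3729×59/77 = 311.3766 rpm, dir flips to −; running = −311.3766

-311.3766 rpm (opposite to input, |ω| = 311.3766 rpm)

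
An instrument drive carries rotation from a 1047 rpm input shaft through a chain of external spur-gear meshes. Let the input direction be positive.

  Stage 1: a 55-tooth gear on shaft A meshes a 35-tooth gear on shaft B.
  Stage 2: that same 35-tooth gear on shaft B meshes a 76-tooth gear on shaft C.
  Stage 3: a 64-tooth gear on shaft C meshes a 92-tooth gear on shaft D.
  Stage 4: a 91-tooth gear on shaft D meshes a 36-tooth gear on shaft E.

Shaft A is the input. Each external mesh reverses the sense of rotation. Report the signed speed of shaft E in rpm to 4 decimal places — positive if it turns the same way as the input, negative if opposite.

Stage 1 [55T→35T]: ω = 1047.0000×55/35 = 1645.2857 rpm, dir flips to −; running = −1645.2857
Stage 2 [35T→76T]: ω = 1645.2857×35/76 = 757.6974 rpm, dir flips to +; running = +757.6974
Stage 3 [64T→92T]: ω = 757.6974×64/92 = 527.0938 rpm, dir flips to −; running = −527.0938
Stage 4 [91T→36T]: ω = 527.0938×91/36 = 1332.3760 rpm, dir flips to +; running = +1332.3760

+1332.3760 rpm (same as input, |ω| = 1332.3760 rpm)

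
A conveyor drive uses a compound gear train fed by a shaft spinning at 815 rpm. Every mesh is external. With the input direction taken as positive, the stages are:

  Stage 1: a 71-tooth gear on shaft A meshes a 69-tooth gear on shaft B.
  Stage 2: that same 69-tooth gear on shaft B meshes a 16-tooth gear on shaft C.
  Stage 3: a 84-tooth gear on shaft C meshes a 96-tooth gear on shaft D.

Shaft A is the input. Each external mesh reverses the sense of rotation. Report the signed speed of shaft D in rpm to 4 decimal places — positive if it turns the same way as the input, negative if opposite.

-3164.4922 rpm (opposite to input, |ω| = 3164.4922 rpm)

Stage 1 [71T→69T]: ω = 815.0000×71/69 = 838.6232 rpm, dir flips to −; running = −838.6232
Stage 2 [69T→16T]: ω = 838.6232×69/16 = 3616.5625 rpm, dir flips to +; running = +3616.5625
Stage 3 [84T→96T]: ω = 3616.5625×84/96 = 3164.4922 rpm, dir flips to −; running = −3164.4922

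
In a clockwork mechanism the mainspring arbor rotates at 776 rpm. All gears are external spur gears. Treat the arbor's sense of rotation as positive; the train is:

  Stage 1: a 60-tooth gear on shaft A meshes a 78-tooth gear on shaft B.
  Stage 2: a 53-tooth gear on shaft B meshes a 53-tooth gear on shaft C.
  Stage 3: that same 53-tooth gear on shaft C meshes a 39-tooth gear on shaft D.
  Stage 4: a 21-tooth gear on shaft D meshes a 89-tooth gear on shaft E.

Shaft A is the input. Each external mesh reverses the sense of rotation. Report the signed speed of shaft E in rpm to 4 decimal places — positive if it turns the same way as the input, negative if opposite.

Stage 1 [60T→78T]: ω = 776.0000×60/78 = 596.9231 rpm, dir flips to −; running = −596.9231
Stage 2 [53T→53T]: ω = 596.9231×53/53 = 596.9231 rpm, dir flips to +; running = +596.9231
Stage 3 [53T→39T]: ω = 596.9231×53/39 = 811.2032 rpm, dir flips to −; running = −811.2032
Stage 4 [21T→89T]: ω = 811.2032×21/89 = 191.4075 rpm, dir flips to +; running = +191.4075

+191.4075 rpm (same as input, |ω| = 191.4075 rpm)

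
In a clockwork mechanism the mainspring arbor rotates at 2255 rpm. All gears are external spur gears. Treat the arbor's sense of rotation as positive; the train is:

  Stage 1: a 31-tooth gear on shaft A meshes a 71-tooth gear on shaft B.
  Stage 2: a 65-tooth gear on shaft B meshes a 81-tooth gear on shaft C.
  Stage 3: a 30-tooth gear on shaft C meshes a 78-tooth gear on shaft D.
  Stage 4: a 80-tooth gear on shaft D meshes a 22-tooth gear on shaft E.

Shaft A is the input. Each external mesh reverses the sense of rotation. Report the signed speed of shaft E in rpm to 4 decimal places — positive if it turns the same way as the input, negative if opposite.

+1105.0252 rpm (same as input, |ω| = 1105.0252 rpm)

Stage 1 [31T→71T]: ω = 2255.0000×31/71 = 984.5775 rpm, dir flips to −; running = −984.5775
Stage 2 [65T→81T]: ω = 984.5775×65/81 = 790.0930 rpm, dir flips to +; running = +790.0930
Stage 3 [30T→78T]: ω = 790.0930×30/78 = 303.8819 rpm, dir flips to −; running = −303.8819
Stage 4 [80T→22T]: ω = 303.8819×80/22 = 1105.0252 rpm, dir flips to +; running = +1105.0252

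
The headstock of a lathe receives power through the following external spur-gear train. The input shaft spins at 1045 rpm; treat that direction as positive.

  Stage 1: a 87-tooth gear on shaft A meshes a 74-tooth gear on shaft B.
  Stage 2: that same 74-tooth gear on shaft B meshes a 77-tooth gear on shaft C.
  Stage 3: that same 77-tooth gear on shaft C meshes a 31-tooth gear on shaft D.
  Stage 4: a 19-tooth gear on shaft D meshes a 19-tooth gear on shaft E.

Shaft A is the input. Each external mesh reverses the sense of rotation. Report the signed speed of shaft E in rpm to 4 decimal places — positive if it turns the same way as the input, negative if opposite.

+2932.7419 rpm (same as input, |ω| = 2932.7419 rpm)

Stage 1 [87T→74T]: ω = 1045.0000×87/74 = 1228.5811 rpm, dir flips to −; running = −1228.5811
Stage 2 [74T→77T]: ω = 1228.5811×74/77 = 1180.7143 rpm, dir flips to +; running = +1180.7143
Stage 3 [77T→31T]: ω = 1180.7143×77/31 = 2932.7419 rpm, dir flips to −; running = −2932.7419
Stage 4 [19T→19T]: ω = 2932.7419×19/19 = 2932.7419 rpm, dir flips to +; running = +2932.7419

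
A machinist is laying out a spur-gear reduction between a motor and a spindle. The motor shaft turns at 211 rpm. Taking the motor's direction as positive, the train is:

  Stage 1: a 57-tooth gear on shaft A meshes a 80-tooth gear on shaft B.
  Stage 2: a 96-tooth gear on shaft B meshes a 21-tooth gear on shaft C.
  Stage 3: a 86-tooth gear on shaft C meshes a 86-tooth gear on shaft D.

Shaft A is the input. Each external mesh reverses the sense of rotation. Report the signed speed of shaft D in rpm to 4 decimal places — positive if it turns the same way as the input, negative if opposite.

Stage 1 [57T→80T]: ω = 211.0000×57/80 = 150.3375 rpm, dir flips to −; running = −150.3375
Stage 2 [96T→21T]: ω = 150.3375×96/21 = 687.2571 rpm, dir flips to +; running = +687.2571
Stage 3 [86T→86T]: ω = 687.2571×86/86 = 687.2571 rpm, dir flips to −; running = −687.2571

-687.2571 rpm (opposite to input, |ω| = 687.2571 rpm)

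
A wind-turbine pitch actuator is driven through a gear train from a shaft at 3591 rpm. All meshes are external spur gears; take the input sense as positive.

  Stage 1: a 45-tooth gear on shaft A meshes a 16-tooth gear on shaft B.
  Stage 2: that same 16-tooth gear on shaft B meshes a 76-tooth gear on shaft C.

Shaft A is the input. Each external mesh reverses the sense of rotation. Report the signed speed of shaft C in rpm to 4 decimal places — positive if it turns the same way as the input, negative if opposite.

+2126.2500 rpm (same as input, |ω| = 2126.2500 rpm)

Stage 1 [45T→16T]: ω = 3591.0000×45/16 = 10099.6875 rpm, dir flips to −; running = −10099.6875
Stage 2 [16T→76T]: ω = 10099.6875×16/76 = 2126.2500 rpm, dir flips to +; running = +2126.2500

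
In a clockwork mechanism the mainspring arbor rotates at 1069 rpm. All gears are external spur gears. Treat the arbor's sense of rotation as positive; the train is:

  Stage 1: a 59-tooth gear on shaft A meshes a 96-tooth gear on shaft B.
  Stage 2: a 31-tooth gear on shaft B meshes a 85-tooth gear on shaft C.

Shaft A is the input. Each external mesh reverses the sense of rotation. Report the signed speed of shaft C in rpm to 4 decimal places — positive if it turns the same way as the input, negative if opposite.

+239.6080 rpm (same as input, |ω| = 239.6080 rpm)

Stage 1 [59T→96T]: ω = 1069.0000×59/96 = 656.9896 rpm, dir flips to −; running = −656.9896
Stage 2 [31T→85T]: ω = 656.9896×31/85 = 239.6080 rpm, dir flips to +; running = +239.6080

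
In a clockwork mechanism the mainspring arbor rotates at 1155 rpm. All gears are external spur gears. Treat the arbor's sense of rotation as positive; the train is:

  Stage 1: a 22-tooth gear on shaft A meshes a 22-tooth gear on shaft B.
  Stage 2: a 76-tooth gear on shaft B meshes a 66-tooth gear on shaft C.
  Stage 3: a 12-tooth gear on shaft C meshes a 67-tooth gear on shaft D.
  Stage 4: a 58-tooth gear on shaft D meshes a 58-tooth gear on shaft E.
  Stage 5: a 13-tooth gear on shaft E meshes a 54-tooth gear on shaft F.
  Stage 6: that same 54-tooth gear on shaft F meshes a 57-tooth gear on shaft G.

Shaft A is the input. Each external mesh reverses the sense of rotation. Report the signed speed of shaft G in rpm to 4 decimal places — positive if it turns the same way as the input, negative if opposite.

Stage 1 [22T→22T]: ω = 1155.0000×22/22 = 1155.0000 rpm, dir flips to −; running = −1155.0000
Stage 2 [76T→66T]: ω = 1155.0000×76/66 = 1330.0000 rpm, dir flips to +; running = +1330.0000
Stage 3 [12T→67T]: ω = 1330.0000×12/67 = 238.2090 rpm, dir flips to −; running = −238.2090
Stage 4 [58T→58T]: ω = 238.2090×58/58 = 238.2090 rpm, dir flips to +; running = +238.2090
Stage 5 [13T→54T]: ω = 238.2090×13/54 = 57.3466 rpm, dir flips to −; running = −57.3466
Stage 6 [54T→57T]: ω = 57.3466×54/57 = 54.3284 rpm, dir flips to +; running = +54.3284

+54.3284 rpm (same as input, |ω| = 54.3284 rpm)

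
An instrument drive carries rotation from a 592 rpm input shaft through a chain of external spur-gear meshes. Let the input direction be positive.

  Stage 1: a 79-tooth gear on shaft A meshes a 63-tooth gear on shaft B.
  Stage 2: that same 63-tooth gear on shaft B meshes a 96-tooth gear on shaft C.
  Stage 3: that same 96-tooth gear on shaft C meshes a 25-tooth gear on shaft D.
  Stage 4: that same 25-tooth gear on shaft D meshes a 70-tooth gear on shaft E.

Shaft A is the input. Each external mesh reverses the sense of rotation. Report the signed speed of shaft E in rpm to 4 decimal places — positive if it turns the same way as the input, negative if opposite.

Stage 1 [79T→63T]: ω = 592.0000×79/63 = 742.3492 rpm, dir flips to −; running = −742.3492
Stage 2 [63T→96T]: ω = 742.3492×63/96 = 487.1667 rpm, dir flips to +; running = +487.1667
Stage 3 [96T→25T]: ω = 487.1667×96/25 = 1870.7200 rpm, dir flips to −; running = −1870.7200
Stage 4 [25T→70T]: ω = 1870.7200×25/70 = 668.1143 rpm, dir flips to +; running = +668.1143

+668.1143 rpm (same as input, |ω| = 668.1143 rpm)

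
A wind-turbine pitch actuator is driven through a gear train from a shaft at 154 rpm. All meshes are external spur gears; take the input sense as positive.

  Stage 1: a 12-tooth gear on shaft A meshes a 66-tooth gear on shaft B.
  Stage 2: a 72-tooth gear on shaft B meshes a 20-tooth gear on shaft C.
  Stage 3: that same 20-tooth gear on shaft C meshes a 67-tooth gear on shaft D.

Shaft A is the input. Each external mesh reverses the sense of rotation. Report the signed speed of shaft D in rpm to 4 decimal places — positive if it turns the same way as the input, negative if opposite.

Stage 1 [12T→66T]: ω = 154.0000×12/66 = 28.0000 rpm, dir flips to −; running = −28.0000
Stage 2 [72T→20T]: ω = 28.0000×72/20 = 100.8000 rpm, dir flips to +; running = +100.8000
Stage 3 [20T→67T]: ω = 100.8000×20/67 = 30.0896 rpm, dir flips to −; running = −30.0896

-30.0896 rpm (opposite to input, |ω| = 30.0896 rpm)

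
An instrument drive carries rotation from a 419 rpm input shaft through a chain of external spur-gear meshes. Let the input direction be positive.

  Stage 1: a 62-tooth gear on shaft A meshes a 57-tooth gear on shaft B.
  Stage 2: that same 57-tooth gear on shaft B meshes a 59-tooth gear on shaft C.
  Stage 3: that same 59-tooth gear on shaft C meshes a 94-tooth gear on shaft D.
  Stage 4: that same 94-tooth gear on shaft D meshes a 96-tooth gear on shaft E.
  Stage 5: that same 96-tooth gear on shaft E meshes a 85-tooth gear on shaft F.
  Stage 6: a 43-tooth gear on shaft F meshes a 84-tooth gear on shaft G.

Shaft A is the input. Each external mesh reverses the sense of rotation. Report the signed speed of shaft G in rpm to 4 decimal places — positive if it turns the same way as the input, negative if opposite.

+156.4501 rpm (same as input, |ω| = 156.4501 rpm)

Stage 1 [62T→57T]: ω = 419.0000×62/57 = 455.7544 rpm, dir flips to −; running = −455.7544
Stage 2 [57T→59T]: ω = 455.7544×57/59 = 440.3051 rpm, dir flips to +; running = +440.3051
Stage 3 [59T→94T]: ω = 440.3051×59/94 = 276.3617 rpm, dir flips to −; running = −276.3617
Stage 4 [94T→96T]: ω = 276.3617×94/96 = 270.6042 rpm, dir flips to +; running = +270.6042
Stage 5 [96T→85T]: ω = 270.6042×96/85 = 305.6235 rpm, dir flips to −; running = −305.6235
Stage 6 [43T→84T]: ω = 305.6235×43/84 = 156.4501 rpm, dir flips to +; running = +156.4501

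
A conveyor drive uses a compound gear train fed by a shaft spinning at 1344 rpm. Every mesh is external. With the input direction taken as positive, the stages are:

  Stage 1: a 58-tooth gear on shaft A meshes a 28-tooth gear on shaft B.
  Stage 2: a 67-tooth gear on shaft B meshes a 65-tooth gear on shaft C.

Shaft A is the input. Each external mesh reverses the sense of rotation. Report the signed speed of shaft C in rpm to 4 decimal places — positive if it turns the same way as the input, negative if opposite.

Stage 1 [58T→28T]: ω = 1344.0000×58/28 = 2784.0000 rpm, dir flips to −; running = −2784.0000
Stage 2 [67T→65T]: ω = 2784.0000×67/65 = 2869.6615 rpm, dir flips to +; running = +2869.6615

+2869.6615 rpm (same as input, |ω| = 2869.6615 rpm)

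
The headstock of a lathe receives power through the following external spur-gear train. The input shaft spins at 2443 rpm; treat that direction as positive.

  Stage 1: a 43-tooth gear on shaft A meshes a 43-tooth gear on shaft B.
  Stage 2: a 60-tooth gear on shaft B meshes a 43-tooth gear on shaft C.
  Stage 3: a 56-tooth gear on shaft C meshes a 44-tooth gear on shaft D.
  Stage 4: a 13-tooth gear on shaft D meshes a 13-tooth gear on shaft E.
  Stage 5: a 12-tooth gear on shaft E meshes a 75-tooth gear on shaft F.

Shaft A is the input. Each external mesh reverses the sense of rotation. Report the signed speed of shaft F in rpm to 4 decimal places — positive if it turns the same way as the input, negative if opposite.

-694.1632 rpm (opposite to input, |ω| = 694.1632 rpm)

Stage 1 [43T→43T]: ω = 2443.0000×43/43 = 2443.0000 rpm, dir flips to −; running = −2443.0000
Stage 2 [60T→43T]: ω = 2443.0000×60/43 = 3408.8372 rpm, dir flips to +; running = +3408.8372
Stage 3 [56T→44T]: ω = 3408.8372×56/44 = 4338.5201 rpm, dir flips to −; running = −4338.5201
Stage 4 [13T→13T]: ω = 4338.5201×13/13 = 4338.5201 rpm, dir flips to +; running = +4338.5201
Stage 5 [12T→75T]: ω = 4338.5201×12/75 = 694.1632 rpm, dir flips to −; running = −694.1632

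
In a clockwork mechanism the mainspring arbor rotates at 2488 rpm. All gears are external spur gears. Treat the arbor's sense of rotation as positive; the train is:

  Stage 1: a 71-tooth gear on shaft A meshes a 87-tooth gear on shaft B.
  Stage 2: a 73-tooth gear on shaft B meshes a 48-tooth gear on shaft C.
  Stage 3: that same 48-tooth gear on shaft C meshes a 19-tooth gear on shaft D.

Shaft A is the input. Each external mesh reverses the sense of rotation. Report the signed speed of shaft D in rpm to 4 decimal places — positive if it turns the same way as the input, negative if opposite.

-7801.1518 rpm (opposite to input, |ω| = 7801.1518 rpm)

Stage 1 [71T→87T]: ω = 2488.0000×71/87 = 2030.4368 rpm, dir flips to −; running = −2030.4368
Stage 2 [73T→48T]: ω = 2030.4368×73/48 = 3087.9559 rpm, dir flips to +; running = +3087.9559
Stage 3 [48T→19T]: ω = 3087.9559×48/19 = 7801.1518 rpm, dir flips to −; running = −7801.1518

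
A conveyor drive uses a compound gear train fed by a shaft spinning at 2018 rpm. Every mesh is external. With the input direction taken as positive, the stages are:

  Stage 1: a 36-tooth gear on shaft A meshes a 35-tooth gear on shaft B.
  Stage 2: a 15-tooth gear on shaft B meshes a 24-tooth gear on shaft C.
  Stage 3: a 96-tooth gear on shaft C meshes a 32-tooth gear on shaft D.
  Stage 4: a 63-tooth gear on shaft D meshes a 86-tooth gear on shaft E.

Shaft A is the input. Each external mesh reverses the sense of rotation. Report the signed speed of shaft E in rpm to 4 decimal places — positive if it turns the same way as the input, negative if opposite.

+2851.0116 rpm (same as input, |ω| = 2851.0116 rpm)

Stage 1 [36T→35T]: ω = 2018.0000×36/35 = 2075.6571 rpm, dir flips to −; running = −2075.6571
Stage 2 [15T→24T]: ω = 2075.6571×15/24 = 1297.2857 rpm, dir flips to +; running = +1297.2857
Stage 3 [96T→32T]: ω = 1297.2857×96/32 = 3891.8571 rpm, dir flips to −; running = −3891.8571
Stage 4 [63T→86T]: ω = 3891.8571×63/86 = 2851.0116 rpm, dir flips to +; running = +2851.0116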